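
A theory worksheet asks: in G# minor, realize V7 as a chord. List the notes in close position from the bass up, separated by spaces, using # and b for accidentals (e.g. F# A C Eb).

D# F## A# C#

In G# minor, the dominant is D#. The dominant is major (leading tone raised), so V is a dominant seventh chord.
That chord is spelled D#-F##-A#-C#.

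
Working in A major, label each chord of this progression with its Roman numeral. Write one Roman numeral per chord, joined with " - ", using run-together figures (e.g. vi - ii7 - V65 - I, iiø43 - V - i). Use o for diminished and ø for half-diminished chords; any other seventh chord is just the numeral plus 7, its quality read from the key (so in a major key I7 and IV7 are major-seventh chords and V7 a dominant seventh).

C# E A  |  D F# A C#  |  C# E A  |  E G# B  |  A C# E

C#-E-A: root A is the tonic; major triad there is I6.
D-F#-A-C# has root D, degree 4 in A major, so IV7.
C#-E-A: major triad on A = scale degree 1 → I6.
E-G#-B: major triad on E = scale degree 5 → V.
A-C#-E has root A, degree 1 in A major, so I.

I6 - IV7 - I6 - V - I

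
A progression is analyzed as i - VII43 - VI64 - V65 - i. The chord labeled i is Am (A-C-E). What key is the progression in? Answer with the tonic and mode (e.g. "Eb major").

The anchor chord is a minor triad on A, labeled i.
If A is scale degree 1 and the mode makes that degree carry a minor triad, the tonic is A and the mode is minor.

A minor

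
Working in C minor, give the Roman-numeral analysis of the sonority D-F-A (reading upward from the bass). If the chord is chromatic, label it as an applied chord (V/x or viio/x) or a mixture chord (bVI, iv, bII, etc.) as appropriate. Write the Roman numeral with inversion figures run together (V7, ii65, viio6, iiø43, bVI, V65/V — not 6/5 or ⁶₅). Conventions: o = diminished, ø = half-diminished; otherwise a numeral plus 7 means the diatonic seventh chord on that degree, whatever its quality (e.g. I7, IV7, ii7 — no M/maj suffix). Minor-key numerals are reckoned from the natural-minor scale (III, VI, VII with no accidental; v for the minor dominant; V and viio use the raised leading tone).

Stacked in thirds the chord is D-F-A: a minor triad on D.
D is the second degree of C minor. This is the minor supertonic, borrowed from the parallel major (the Dorian ii).

ii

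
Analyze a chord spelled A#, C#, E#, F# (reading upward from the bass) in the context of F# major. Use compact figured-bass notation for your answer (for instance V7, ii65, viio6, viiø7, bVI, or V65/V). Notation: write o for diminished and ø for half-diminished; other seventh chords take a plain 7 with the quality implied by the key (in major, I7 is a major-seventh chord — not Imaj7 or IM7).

I65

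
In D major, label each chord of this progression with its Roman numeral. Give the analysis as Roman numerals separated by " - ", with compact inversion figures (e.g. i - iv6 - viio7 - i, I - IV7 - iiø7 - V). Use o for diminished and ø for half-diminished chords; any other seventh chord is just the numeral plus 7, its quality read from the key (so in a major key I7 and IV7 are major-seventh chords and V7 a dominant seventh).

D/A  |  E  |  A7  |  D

D/A has root D, degree 1 in D major, so I64.
E is the secondary dominant of V (major triad on E): V/V.
A7 has root A, degree 5 in D major, so V7.
D: major triad on D = scale degree 1 → I.

I64 - V/V - V7 - I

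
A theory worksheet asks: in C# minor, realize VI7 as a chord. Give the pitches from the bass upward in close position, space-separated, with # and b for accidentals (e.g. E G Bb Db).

A C# E G#

In C# minor, the submediant is A, and the diatonic chord built there is a major seventh chord.
That chord is spelled A-C#-E-G#.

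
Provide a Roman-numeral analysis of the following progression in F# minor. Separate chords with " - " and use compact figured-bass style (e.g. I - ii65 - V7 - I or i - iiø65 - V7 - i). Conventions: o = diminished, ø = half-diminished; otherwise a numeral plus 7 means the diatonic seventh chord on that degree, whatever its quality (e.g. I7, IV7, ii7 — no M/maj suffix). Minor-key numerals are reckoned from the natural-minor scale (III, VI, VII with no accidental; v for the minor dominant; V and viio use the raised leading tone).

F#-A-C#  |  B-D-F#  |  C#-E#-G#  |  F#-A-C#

F#-A-C#: root F# is the tonic; minor triad there is i.
B-D-F#: root B is the subdominant; minor triad there is iv.
C#-E#-G# has root C#, degree 5 in F# minor, so V.
F#-A-C#: root F# is the tonic; minor triad there is i.

i - iv - V - i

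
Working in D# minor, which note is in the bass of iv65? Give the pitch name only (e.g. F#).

B

iv in D# minor has root G#; the chord is G#-B-D#-F#.
The figure 65 means first inversion — the third is in the bass.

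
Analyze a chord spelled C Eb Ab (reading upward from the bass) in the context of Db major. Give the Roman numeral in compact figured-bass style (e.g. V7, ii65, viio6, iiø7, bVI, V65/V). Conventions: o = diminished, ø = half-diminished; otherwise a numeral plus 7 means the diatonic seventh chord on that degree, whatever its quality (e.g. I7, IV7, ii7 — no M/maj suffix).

V6

The pitches Ab-C-Eb form a major triad rooted on Ab.
In Db major, Ab is the dominant; the diatonic major triad there is V.
With C in the bass the chord is in first inversion, so the figured bass is 6.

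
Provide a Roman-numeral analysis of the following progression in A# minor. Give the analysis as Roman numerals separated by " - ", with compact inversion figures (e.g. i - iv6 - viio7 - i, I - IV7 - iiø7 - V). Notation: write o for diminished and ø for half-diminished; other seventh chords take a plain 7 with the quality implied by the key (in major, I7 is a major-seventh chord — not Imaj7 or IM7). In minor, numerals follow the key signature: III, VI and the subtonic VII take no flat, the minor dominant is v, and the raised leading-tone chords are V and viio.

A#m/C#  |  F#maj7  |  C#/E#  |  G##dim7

A#m/C#: root A# is the tonic; minor triad there is i6.
F#maj7: major seventh chord on F# = scale degree 6 → VI7.
C#/E#: root C# is the mediant; major triad there is III6.
G##dim7: fully diminished seventh chord on G## = scale degree 7 → viio7.

i6 - VI7 - III6 - viio7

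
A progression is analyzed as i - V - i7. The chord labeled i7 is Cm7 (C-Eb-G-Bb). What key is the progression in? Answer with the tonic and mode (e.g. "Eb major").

The anchor chord is a minor seventh chord on C, labeled i7.
If C is scale degree 1 and the mode makes that degree carry a minor seventh chord, the tonic is C and the mode is minor.

C minor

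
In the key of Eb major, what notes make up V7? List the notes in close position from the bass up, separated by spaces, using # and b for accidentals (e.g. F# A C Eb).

The numeral's case and figure indicate a dominant seventh chord. In Eb major its root, the fifth degree, is Bb.
That chord is spelled Bb-D-F-Ab.

Bb D F Ab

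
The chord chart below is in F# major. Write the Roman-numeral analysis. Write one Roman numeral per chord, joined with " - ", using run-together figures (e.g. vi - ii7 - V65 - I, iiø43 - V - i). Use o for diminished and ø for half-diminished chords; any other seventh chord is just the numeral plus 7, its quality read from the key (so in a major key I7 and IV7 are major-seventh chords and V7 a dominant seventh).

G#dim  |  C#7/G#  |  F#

iio - V43 - I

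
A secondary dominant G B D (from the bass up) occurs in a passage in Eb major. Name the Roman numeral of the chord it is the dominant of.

The chord is a major triad on G.
A dominant resolves down a perfect fifth: G → C. In Eb major, C is scale degree 6, i.e. vi.

vi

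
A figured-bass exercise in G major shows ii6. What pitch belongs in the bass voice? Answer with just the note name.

ii in G major has root A; the chord is A-C-E.
The figure 6 means first inversion — the third is in the bass.

C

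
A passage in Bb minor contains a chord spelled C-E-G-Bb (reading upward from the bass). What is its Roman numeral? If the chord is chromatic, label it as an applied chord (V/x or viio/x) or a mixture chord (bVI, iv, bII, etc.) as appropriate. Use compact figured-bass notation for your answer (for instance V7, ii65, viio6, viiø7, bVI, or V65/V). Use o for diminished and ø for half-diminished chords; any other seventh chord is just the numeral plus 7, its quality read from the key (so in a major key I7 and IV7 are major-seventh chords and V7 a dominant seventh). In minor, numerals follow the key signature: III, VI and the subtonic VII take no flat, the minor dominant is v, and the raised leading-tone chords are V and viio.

V7/V

The pitches C-E-G-Bb form a dominant seventh chord rooted on C.
C is not a diatonic chord root with this quality in Bb minor, but it lies a perfect fifth above F (V), so the chord functions as an applied dominant of V.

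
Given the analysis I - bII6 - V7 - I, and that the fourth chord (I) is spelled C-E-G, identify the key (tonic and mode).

I is given as C-E-G — a major triad with root C.
If C is scale degree 1 and the mode makes that degree carry a major triad, the tonic is C and the mode is major.

C major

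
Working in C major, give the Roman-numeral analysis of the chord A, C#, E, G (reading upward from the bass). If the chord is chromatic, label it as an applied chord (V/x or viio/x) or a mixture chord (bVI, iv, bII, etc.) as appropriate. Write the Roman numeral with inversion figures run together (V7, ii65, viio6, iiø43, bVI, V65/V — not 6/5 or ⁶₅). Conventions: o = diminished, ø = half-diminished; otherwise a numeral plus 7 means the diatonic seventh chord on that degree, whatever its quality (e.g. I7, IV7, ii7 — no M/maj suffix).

Stacked in thirds the chord is A-C#-E-G: a dominant seventh chord on A.
A is not a diatonic chord root with this quality in C major, but it lies a perfect fifth above D (ii), so the chord functions as an applied dominant of ii.

V7/ii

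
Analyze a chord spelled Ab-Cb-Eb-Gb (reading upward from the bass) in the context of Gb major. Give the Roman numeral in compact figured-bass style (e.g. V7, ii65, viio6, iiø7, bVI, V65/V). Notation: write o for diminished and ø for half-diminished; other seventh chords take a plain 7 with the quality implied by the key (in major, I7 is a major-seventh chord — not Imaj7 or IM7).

Stacked in thirds the chord is Ab-Cb-Eb-Gb: a minor seventh chord on Ab.
In Gb major, Ab is the supertonic; the diatonic minor seventh chord there is ii7.

ii7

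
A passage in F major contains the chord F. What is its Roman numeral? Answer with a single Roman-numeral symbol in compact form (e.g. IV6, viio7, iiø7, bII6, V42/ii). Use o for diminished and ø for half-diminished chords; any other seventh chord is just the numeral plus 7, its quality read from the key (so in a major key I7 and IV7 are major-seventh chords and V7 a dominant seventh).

I

The pitches F-A-C form a major triad rooted on F.
In F major, F is the tonic; the diatonic major triad there is I.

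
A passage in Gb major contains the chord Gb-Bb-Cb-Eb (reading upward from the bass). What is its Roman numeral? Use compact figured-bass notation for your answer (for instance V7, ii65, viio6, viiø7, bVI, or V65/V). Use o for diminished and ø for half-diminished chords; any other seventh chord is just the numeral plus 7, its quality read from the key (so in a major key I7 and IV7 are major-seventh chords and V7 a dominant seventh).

IV43

The pitches Cb-Eb-Gb-Bb form a major seventh chord rooted on Cb.
Cb is scale degree 4 in Gb major, and a major seventh chord on that degree is written IV7.
With Gb in the bass the chord is in second inversion, so the figured bass is 43.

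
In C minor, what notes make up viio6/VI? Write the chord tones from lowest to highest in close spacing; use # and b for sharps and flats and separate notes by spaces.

Bb Db G

The slash marks an applied leading-tone chord: viio of VI. In C minor, VI is Ab, so the leading tone to it is G, a half step below.
Building a diminished triad on G gives G-Bb-Db.
The figured bass 6 indicates first inversion, placing the third (Bb) in the bass: Bb-Db-G.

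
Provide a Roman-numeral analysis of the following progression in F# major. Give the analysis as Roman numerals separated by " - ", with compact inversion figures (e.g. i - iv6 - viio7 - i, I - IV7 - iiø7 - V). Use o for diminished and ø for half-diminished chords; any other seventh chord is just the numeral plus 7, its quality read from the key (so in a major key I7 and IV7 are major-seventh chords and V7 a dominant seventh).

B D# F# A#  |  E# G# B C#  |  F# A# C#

IV7 - V65 - I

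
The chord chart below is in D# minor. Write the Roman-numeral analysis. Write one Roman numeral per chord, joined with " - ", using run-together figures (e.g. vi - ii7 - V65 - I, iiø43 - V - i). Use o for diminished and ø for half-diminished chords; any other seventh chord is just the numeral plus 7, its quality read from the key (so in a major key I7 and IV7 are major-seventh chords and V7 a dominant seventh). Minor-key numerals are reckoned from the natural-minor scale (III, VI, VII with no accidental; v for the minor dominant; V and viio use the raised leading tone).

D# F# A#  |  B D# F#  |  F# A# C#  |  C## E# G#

D#-F#-A#: minor triad on D# = scale degree 1 → i.
B-D#-F# has root B, degree 6 in D# minor, so VI.
F#-A#-C#: root F# is the mediant; major triad there is III.
C##-E#-G#: diminished triad on C## = scale degree 7 → viio.

i - VI - III - viio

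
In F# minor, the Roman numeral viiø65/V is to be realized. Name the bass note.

D#

The applied chord viiø65/V is rooted on B#: B#-D#-F#-A#.
The figure 65 means first inversion — the third is in the bass.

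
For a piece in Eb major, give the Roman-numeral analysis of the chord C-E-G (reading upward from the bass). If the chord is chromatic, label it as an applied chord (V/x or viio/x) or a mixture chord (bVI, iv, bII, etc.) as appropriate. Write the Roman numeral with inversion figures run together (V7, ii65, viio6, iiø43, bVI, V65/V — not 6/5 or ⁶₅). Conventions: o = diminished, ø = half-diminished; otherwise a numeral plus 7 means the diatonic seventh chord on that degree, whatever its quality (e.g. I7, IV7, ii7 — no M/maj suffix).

The pitches C-E-G form a major triad rooted on C.
C is not a diatonic chord root with this quality in Eb major, but it lies a perfect fifth above F (ii), so the chord functions as an applied dominant of ii.

V/ii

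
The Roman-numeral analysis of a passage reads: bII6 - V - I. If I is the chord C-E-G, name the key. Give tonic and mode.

The chord C is a major triad rooted on C; its label is I.
If C is scale degree 1 and the mode makes that degree carry a major triad, the tonic is C and the mode is major.

C major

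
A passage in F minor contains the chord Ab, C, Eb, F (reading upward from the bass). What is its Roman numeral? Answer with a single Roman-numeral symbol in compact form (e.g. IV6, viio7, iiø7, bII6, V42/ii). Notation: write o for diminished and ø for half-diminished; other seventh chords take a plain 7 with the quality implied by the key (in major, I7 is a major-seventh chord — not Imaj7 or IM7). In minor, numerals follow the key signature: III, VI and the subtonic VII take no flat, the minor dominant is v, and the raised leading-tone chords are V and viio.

The pitches F-Ab-C-Eb form a minor seventh chord rooted on F.
F is scale degree 1 in F minor, and a minor seventh chord on that degree is written i7.
With Ab in the bass the chord is in first inversion, so the figured bass is 65.

i65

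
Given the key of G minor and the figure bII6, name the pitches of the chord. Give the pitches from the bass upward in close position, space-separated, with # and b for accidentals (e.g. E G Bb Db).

Scale degree 2 in G minor is A; lowering it a half step gives Ab. bII6 is the Neapolitan sixth — a major triad on the lowered second degree, here in its customary first inversion.
So the chord is Ab-C-Eb, a major triad.
The figured bass 6 indicates first inversion, placing the third (C) in the bass: C-Eb-Ab.

C Eb Ab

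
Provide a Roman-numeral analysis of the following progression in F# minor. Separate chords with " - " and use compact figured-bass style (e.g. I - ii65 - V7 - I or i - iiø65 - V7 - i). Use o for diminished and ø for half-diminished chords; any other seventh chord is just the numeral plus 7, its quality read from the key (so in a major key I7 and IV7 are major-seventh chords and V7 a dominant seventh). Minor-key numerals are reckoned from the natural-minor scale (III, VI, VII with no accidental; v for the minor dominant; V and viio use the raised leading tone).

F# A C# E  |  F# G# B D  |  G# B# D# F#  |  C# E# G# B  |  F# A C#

F#-A-C#-E: minor seventh chord on F# = scale degree 1 → i7.
F#-G#-B-D has root G#, degree 2 in F# minor, so iiø42.
G#-B#-D#-F# is the secondary dominant of V (dominant seventh chord on G#): V7/V.
C#-E#-G#-B: root C# is the dominant; dominant seventh chord there is V7.
F#-A-C# has root F#, degree 1 in F# minor, so i.

i7 - iiø42 - V7/V - V7 - i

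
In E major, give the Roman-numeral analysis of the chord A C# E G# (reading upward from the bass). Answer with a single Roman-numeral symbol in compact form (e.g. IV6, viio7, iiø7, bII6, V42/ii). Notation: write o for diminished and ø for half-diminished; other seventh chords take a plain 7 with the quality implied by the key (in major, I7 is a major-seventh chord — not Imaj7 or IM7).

IV7

The pitches A-C#-E-G# form a major seventh chord rooted on A.
A is scale degree 4 in E major, and a major seventh chord on that degree is written IV7.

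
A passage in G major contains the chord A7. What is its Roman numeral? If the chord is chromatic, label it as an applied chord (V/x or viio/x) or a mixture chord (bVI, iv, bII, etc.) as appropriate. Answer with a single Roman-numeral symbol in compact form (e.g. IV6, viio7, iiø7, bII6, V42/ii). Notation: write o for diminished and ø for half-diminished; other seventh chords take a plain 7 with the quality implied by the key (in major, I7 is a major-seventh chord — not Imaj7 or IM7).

V7/V

The pitches A-C#-E-G form a dominant seventh chord rooted on A.
A is not a diatonic chord root with this quality in G major, but it lies a perfect fifth above D (V), so the chord functions as an applied dominant of V.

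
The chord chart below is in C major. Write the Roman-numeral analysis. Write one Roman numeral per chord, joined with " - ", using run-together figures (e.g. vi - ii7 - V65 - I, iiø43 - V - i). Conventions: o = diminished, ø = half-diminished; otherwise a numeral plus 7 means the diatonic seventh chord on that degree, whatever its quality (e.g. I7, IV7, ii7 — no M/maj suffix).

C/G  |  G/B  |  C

C/G: major triad on C = scale degree 1 → I64.
G/B: major triad on G = scale degree 5 → V6.
C: root C is the tonic; major triad there is I.

I64 - V6 - I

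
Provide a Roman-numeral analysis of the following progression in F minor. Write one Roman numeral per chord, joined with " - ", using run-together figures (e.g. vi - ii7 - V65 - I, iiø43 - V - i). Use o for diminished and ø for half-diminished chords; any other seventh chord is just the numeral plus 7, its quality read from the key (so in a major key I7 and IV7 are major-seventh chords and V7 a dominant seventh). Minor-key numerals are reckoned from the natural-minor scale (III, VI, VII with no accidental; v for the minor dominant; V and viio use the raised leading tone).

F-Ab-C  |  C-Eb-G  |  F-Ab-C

i - v - i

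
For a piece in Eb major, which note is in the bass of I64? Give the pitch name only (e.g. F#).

I in Eb major has root Eb; the chord is Eb-G-Bb.
The figure 64 means second inversion — the fifth is in the bass.

Bb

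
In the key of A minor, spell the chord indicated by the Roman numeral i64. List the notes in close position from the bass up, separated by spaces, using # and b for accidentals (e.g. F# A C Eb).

In A minor, the tonic is A, and the diatonic chord built there is a minor triad.
Stacking thirds from A gives A-C-E.
The figured bass 64 indicates second inversion, placing the fifth (E) in the bass: E-A-C.

E A C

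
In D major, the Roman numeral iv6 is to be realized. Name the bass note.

Bb

iv in D major has root G; the chord is G-Bb-D.
The figure 6 means first inversion — the third is in the bass.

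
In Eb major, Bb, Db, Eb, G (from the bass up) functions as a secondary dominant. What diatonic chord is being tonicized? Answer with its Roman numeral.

IV

The chord is a dominant seventh chord on Eb.
A dominant resolves down a perfect fifth: Eb → Ab. In Eb major, Ab is scale degree 4, i.e. IV.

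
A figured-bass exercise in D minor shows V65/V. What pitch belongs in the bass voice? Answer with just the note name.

G#

The applied chord V65/V is rooted on E: E-G#-B-D.
The figure 65 means first inversion — the third is in the bass.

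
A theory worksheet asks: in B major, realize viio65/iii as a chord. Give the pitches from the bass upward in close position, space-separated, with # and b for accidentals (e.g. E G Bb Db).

E# G# B C##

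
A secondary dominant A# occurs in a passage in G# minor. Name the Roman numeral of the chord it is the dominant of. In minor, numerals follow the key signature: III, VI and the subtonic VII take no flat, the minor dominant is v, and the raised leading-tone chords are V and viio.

V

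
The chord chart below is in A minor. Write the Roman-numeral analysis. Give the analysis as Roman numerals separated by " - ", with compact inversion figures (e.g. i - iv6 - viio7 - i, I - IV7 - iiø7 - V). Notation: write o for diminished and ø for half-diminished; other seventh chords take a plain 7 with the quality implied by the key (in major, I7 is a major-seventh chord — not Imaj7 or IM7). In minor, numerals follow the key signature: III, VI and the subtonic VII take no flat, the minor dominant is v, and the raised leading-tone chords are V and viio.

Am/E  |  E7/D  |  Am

Am/E: root A is the tonic; minor triad there is i64.
E7/D: dominant seventh chord on E = scale degree 5 → V42.
Am: minor triad on A = scale degree 1 → i.

i64 - V42 - i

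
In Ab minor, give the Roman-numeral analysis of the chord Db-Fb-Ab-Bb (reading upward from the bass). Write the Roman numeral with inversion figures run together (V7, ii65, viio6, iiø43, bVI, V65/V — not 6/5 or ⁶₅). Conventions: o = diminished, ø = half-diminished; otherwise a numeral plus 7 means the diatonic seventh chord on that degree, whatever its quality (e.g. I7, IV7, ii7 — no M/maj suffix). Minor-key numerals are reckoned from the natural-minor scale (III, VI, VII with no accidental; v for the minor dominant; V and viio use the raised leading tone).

The pitches Bb-Db-Fb-Ab form a half-diminished seventh chord rooted on Bb.
Bb is scale degree 2 in Ab minor, and a half-diminished seventh chord on that degree is written iiø7.
With Db in the bass the chord is in first inversion, so the figured bass is 65.

iiø65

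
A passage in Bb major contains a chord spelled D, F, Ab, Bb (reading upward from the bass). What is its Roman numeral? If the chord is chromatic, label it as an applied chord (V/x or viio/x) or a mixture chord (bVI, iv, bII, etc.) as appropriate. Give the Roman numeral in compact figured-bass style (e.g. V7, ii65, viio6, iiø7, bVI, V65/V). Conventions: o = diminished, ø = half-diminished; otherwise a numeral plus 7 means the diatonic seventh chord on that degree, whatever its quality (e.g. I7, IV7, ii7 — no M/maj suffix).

V65/IV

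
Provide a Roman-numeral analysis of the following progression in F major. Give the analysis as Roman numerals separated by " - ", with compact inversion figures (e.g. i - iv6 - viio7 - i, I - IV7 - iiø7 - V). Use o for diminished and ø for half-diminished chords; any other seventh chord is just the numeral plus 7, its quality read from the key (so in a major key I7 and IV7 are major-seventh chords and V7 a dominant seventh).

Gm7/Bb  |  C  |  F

ii65 - V - I

Gm7/Bb has root G, degree 2 in F major, so ii65.
C: root C is the dominant; major triad there is V.
F: root F is the tonic; major triad there is I.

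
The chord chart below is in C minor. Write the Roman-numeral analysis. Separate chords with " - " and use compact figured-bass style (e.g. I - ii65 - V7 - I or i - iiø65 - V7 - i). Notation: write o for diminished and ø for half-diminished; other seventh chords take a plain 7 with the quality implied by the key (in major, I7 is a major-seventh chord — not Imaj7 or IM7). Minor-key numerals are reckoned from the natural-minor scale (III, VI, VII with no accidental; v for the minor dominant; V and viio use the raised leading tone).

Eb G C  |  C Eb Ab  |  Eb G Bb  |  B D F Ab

Eb-G-C has root C, degree 1 in C minor, so i6.
C-Eb-Ab: major triad on Ab = scale degree 6 → VI6.
Eb-G-Bb: major triad on Eb = scale degree 3 → III.
B-D-F-Ab: fully diminished seventh chord on B = scale degree 7 → viio7.

i6 - VI6 - III - viio7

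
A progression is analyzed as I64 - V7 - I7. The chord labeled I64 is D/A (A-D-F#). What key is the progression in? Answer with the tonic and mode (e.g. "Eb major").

D major

The chord D/A is a major triad rooted on D; its label is I64.
If D is scale degree 1 and the mode makes that degree carry a major triad, the tonic is D and the mode is major.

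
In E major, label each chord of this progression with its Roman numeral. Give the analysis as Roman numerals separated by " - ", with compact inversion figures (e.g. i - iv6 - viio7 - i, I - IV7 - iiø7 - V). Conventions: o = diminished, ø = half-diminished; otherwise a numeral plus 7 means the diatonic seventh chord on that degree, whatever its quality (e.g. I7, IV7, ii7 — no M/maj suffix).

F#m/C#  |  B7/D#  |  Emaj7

ii64 - V65 - I7

F#m/C#: minor triad on F# = scale degree 2 → ii64.
B7/D# has root B, degree 5 in E major, so V65.
Emaj7: root E is the tonic; major seventh chord there is I7.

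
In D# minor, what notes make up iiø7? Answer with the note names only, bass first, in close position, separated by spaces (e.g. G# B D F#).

E# G# B D#

In D# minor, scale degree 2 is E#, and the diatonic chord built there is a half-diminished seventh chord.
Stacking thirds from E# gives E#-G#-B-D#.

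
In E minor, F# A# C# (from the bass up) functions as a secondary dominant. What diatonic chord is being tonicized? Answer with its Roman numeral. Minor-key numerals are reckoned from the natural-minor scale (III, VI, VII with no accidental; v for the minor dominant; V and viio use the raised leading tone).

The chord is a major triad on F#.
A dominant resolves down a perfect fifth: F# → B. In E minor, B is scale degree 5, i.e. V.

V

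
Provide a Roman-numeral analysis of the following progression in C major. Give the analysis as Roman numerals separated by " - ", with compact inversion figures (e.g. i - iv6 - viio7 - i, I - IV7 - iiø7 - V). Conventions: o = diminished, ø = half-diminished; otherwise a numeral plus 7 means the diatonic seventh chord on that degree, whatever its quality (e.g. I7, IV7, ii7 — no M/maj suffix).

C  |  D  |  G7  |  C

I - V/V - V7 - I

C: root C is the tonic; major triad there is I.
D: chromatic; D is V of V, so V/V.
G7: dominant seventh chord on G = scale degree 5 → V7.
C: major triad on C = scale degree 1 → I.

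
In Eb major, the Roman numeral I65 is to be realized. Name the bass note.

G

I in Eb major has root Eb; the chord is Eb-G-Bb-D.
The figure 65 means first inversion — the third is in the bass.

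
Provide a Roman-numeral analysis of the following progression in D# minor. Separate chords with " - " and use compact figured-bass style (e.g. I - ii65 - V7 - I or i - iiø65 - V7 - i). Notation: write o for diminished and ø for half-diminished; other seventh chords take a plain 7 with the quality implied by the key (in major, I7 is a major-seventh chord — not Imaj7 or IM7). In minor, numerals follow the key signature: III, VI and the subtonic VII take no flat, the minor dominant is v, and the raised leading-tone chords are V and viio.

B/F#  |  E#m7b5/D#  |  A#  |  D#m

VI64 - iiø42 - V - i

B/F#: major triad on B = scale degree 6 → VI64.
E#m7b5/D#: root E# is the supertonic; half-diminished seventh chord there is iiø42.
A#: root A# is the dominant; major triad there is V.
D#m: root D# is the tonic; minor triad there is i.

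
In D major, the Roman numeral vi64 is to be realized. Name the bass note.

F#

vi in D major has root B; the chord is B-D-F#.
The figure 64 means second inversion — the fifth is in the bass.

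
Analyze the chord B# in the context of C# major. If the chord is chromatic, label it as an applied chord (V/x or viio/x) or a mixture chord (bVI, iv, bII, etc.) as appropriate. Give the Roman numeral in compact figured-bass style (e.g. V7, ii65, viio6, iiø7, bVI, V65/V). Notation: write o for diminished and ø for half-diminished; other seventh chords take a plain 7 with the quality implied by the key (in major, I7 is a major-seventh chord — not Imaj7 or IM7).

Stacked in thirds the chord is B#-D##-F##: a major triad on B#.
B# is not a diatonic chord root with this quality in C# major, but it lies a perfect fifth above E# (iii), so the chord functions as an applied dominant of iii.

V/iii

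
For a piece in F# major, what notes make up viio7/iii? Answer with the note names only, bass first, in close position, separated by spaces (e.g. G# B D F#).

viio7/iii is a secondary leading-tone chord. The target iii is A# in F# major; the applied chord is rooted a semitone below, on G##.
Building a fully diminished seventh chord on G## gives G##-B#-D#-F#.

G## B# D# F#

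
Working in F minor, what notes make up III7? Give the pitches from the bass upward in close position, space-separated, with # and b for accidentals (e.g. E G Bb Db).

In F minor, scale degree 3 is Ab, and the diatonic chord built there is a major seventh chord.
That chord is spelled Ab-C-Eb-G.

Ab C Eb G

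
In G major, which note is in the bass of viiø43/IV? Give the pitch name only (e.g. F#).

F

The applied chord viiø43/IV is rooted on B: B-D-F-A.
The figure 43 means second inversion — the fifth is in the bass.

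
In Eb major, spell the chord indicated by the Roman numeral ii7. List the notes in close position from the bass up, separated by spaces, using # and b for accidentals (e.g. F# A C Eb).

F Ab C Eb

In Eb major, the second degree is F, and the diatonic chord built there is a minor seventh chord.
Stacking thirds from F gives F-Ab-C-Eb.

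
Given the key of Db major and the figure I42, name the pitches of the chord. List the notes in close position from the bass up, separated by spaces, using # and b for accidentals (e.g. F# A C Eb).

C Db F Ab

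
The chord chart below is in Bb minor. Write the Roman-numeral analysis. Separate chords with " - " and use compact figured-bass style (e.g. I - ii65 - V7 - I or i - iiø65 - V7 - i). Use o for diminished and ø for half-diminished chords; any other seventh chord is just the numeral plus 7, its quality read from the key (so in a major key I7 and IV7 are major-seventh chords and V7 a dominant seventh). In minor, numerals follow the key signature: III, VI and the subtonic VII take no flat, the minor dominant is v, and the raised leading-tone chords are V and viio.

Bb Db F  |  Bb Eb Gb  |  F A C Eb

i - iv64 - V7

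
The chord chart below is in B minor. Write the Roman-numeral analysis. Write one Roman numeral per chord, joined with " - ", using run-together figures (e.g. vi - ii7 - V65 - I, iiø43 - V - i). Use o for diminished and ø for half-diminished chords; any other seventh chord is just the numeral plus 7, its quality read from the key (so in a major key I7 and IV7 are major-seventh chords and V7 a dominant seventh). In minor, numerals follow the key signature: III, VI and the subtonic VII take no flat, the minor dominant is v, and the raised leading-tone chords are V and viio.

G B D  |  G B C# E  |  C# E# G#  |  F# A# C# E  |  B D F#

G-B-D has root G, degree 6 in B minor, so VI.
G-B-C#-E: half-diminished seventh chord on C# = scale degree 2 → iiø43.
C#-E#-G# is the secondary dominant of V (major triad on C#): V/V.
F#-A#-C#-E has root F#, degree 5 in B minor, so V7.
B-D-F#: minor triad on B = scale degree 1 → i.

VI - iiø43 - V/V - V7 - i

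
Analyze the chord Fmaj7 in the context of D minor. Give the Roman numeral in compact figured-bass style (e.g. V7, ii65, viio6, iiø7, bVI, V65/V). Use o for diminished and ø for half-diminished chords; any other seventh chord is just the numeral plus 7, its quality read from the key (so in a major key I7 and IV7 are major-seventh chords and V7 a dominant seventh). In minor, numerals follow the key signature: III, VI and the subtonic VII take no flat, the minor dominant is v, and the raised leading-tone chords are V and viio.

III7

Stacked in thirds the chord is F-A-C-E: a major seventh chord on F.
In D minor, F is the mediant; the diatonic major seventh chord there is III7.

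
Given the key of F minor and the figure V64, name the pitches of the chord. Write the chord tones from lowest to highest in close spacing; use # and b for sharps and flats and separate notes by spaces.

In F minor, the dominant is C. The dominant is major (leading tone raised), so V is a major triad.
That chord is spelled C-E-G.
The figured bass 64 indicates second inversion, placing the fifth (G) in the bass: G-C-E.

G C E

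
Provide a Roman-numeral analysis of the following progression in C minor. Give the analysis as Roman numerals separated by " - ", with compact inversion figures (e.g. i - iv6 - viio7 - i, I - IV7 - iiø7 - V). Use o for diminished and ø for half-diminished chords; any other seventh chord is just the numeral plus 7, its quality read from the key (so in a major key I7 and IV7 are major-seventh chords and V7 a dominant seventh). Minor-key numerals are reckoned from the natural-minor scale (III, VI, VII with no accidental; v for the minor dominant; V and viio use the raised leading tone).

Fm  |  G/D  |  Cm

Fm has root F, degree 4 in C minor, so iv.
G/D: root G is the dominant; major triad there is V64.
Cm: root C is the tonic; minor triad there is i.

iv - V64 - i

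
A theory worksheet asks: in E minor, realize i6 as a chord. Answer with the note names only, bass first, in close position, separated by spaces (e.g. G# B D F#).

In E minor, the first degree is E, and the diatonic chord built there is a minor triad.
Stacking thirds from E gives E-G-B.
With the 6 figure the chord is in first inversion; from the bass G upward in close position it reads G-B-E.

G B E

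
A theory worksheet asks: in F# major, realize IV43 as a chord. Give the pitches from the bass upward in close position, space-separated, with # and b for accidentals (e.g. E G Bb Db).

The numeral's case and figure indicate a major seventh chord. In F# major its root, the fourth degree, is B.
Stacking thirds from B gives B-D#-F#-A#.
The figured bass 43 indicates second inversion, placing the fifth (F#) in the bass: F#-A#-B-D#.

F# A# B D#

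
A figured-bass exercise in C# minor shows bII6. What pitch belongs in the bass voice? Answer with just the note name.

F#

bII in C# minor has root D; the chord is D-F#-A.
The figure 6 means first inversion — the third is in the bass.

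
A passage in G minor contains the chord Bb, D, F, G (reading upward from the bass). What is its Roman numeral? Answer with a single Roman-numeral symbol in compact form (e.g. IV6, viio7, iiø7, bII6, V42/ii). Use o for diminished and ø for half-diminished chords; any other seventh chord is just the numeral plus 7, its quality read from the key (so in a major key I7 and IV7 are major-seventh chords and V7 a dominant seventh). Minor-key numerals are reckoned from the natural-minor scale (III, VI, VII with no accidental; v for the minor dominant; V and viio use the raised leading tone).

Stacked in thirds the chord is G-Bb-D-F: a minor seventh chord on G.
In G minor, G is the tonic; the diatonic minor seventh chord there is i7.
With Bb in the bass the chord is in first inversion, so the figured bass is 65.

i65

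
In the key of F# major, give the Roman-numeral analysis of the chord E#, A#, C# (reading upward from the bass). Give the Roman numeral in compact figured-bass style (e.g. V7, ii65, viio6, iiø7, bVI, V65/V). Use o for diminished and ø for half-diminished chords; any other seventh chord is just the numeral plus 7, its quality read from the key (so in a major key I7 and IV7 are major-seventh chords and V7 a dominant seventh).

iii64

Stacked in thirds the chord is A#-C#-E#: a minor triad on A#.
A# is scale degree 3 in F# major, and a minor triad on that degree is written iii.
With E# in the bass the chord is in second inversion, so the figured bass is 64.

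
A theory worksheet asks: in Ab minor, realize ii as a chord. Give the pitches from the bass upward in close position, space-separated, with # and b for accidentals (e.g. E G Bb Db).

Bb Db F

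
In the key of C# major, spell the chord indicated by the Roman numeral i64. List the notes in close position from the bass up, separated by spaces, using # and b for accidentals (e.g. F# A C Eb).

i64 is the minor tonic, borrowed from the parallel minor. In C# major that root is C#.
So the chord is C#-E-G#.
With the 64 figure the chord is in second inversion; from the bass G# upward in close position it reads G#-C#-E.

G# C# E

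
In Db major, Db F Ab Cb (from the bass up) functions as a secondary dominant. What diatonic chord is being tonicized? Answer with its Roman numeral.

The chord is a dominant seventh chord on Db.
A dominant resolves down a perfect fifth: Db → Gb. In Db major, Gb is scale degree 4, i.e. IV.

IV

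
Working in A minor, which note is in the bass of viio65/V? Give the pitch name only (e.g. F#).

The applied chord viio65/V is rooted on D#: D#-F#-A-C.
The figure 65 means first inversion — the third is in the bass.

F#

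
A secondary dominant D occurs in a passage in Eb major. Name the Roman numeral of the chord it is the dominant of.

iii

The chord is a major triad on D.
A dominant resolves down a perfect fifth: D → G. In Eb major, G is scale degree 3, i.e. iii.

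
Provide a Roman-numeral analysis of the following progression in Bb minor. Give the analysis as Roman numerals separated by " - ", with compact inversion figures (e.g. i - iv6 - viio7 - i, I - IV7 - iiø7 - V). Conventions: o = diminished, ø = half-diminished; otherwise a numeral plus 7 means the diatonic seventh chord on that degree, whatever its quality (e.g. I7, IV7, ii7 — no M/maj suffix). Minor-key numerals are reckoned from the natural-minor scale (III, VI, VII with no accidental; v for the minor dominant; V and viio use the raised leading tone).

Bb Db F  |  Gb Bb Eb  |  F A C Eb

i - iv6 - V7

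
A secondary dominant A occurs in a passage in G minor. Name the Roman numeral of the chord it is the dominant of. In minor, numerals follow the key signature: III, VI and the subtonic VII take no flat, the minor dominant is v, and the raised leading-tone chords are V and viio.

V

The chord is a major triad on A.
A dominant resolves down a perfect fifth: A → D. In G minor, D is scale degree 5, i.e. V.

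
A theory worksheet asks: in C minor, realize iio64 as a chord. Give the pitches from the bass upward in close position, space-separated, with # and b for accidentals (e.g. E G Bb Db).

The numeral's case and figure indicate a diminished triad. In C minor its root, scale degree 2, is D.
Stacking thirds from D gives D-F-Ab.
The figured bass 64 indicates second inversion, placing the fifth (Ab) in the bass: Ab-D-F.

Ab D F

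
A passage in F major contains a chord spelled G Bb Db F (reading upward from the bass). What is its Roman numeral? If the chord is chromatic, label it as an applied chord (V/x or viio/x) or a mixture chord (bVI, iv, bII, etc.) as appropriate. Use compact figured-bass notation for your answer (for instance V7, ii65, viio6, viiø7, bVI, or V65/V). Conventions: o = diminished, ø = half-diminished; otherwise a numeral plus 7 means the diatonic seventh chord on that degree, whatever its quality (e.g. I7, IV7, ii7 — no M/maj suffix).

Stacked in thirds the chord is G-Bb-Db-F: a half-diminished seventh chord on G.
G is the second degree of F major. This is the half-diminished supertonic seventh, borrowed from the parallel minor.

iiø7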